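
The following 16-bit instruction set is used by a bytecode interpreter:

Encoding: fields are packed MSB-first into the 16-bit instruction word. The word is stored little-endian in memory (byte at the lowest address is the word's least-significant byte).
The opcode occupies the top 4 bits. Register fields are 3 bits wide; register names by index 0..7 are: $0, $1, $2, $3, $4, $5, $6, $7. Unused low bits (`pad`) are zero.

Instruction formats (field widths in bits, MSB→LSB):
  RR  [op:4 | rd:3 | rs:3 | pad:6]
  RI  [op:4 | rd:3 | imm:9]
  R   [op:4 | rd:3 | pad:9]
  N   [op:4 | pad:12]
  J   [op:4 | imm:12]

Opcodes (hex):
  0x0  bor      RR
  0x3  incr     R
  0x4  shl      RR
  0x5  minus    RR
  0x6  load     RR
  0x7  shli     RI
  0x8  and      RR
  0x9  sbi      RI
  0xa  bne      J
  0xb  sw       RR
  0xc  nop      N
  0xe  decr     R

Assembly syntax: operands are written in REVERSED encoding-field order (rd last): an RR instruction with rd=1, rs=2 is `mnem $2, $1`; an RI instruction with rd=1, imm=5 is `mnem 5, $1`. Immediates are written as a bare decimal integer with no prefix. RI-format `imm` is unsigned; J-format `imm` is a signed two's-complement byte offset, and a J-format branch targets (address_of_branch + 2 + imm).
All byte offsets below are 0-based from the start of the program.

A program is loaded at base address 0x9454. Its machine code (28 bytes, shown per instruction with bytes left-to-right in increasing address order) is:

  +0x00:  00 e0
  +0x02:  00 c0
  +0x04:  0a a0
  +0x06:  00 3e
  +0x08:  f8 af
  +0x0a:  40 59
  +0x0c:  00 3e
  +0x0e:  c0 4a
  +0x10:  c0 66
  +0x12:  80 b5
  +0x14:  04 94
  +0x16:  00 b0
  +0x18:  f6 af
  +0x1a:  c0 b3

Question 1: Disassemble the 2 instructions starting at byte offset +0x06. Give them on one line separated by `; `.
incr $7; bne -8

off 0x06: read 00 3e as little → 0x3e00
  top 4b → 0x3 → incr [R]
  rd@[11:9]=0x7 ⇒ $7
off 0x08: read f8 af as little → 0xaff8
  top 4b → 0xa → bne [J]
  imm@[11:0]=0xff8 (s12→-8) ⇒ -8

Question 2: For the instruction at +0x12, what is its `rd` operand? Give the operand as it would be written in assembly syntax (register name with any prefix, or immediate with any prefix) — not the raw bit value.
$2

[12] 80 b5 → 0xb580
  top 4b → 0xb → sw [RR]
  rd: (w>>9)&0x7=0x2 → $2
  rs: (w>>6)&0x7=0x6 → $6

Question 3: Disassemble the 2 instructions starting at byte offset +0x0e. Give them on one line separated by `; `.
@+0e  little-endian(c0 4a) = 0x4ac0
  top 4b → 0x4 → shl [RR]
  [11:9] rd=5 = $5
  [8:6] rs=3 = $3
@+10  little-endian(c0 66) = 0x66c0
  top 4b → 0x6 → load [RR]
  [11:9] rd=3 = $3
  [8:6] rs=3 = $3

shl $3, $5; load $3, $3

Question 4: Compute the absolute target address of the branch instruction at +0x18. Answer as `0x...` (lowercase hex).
off 0x18: read f6 af as little → 0xaff6
  opcode bits[15:12]=0xa: bne/J
  imm: (w>>0)&0xfff=0xff6 (s12→-10) → -10
  target = base 0x9454 + off 0x18 + 2 + imm -10 = 0x9464

0x9464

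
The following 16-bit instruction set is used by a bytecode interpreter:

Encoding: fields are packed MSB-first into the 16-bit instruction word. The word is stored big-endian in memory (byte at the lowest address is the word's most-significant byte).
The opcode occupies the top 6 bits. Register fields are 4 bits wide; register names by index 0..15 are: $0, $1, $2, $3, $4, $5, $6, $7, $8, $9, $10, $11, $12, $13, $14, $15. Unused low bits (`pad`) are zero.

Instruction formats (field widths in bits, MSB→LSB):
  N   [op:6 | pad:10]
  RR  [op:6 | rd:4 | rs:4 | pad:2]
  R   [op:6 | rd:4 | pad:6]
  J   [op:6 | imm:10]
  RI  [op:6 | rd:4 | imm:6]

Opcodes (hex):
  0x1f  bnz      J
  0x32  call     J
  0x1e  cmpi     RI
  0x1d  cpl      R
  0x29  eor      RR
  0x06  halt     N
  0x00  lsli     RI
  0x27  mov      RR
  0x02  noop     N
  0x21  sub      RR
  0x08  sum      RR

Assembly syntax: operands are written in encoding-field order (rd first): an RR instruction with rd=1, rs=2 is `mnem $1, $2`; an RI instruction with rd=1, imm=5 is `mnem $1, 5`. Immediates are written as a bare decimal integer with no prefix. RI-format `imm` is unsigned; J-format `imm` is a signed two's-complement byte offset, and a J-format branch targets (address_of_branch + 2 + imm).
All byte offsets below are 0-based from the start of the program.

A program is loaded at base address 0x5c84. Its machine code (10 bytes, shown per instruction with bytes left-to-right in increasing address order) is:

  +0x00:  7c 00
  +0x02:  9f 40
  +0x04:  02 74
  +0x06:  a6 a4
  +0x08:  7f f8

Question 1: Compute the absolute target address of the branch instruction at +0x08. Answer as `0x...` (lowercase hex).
0x5c86

+0x08: 7f f8 ⇒ word 0x7ff8 (big)
  op=0x7ff8>>10=0x1f ⇒ bnz (J)
  imm@[9:0]=0x3f8 (s10→-8) ⇒ -8
  target = base 0x5c84 + off 0x08 + 2 + imm -8 = 0x5c86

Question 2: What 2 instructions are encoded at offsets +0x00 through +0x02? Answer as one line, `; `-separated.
bnz 0; mov $13, $0

[00] 7c 00 → 0x7c00
  top 6b → 0x1f → bnz [J]
  imm@[9:0]=0x0 ⇒ 0
[02] 9f 40 → 0x9f40
  top 6b → 0x27 → mov [RR]
  rd@[9:6]=0xd ⇒ $13
  rs@[5:2]=0x0 ⇒ $0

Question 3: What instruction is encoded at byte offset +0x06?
eor $10, $9

[06] a6 a4 → 0xa6a4
  op=0xa6a4>>10=0x29 ⇒ eor (RR)
  rd@[9:6]=0xa ⇒ $10
  rs@[5:2]=0x9 ⇒ $9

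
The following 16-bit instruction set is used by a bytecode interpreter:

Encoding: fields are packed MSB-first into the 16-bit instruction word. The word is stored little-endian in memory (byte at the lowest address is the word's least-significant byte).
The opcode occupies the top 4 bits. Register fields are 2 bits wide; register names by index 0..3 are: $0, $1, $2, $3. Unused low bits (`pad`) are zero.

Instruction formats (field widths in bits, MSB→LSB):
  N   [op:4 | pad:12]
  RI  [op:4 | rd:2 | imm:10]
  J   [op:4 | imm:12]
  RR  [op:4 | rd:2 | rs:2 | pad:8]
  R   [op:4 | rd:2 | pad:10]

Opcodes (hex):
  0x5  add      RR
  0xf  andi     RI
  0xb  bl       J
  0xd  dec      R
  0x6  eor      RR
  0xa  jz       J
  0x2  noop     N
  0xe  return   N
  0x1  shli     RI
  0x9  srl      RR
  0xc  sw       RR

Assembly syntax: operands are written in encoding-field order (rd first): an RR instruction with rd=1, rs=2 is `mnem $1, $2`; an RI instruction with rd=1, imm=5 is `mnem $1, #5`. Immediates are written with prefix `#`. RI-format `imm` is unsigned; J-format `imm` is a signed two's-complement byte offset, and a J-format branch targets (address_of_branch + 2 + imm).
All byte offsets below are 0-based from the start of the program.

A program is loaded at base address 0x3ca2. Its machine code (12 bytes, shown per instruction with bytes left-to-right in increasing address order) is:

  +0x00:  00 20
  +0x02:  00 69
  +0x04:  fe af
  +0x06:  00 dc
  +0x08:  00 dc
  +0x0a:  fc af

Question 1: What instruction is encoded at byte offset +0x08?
+0x08: 00 dc ⇒ word 0xdc00 (little)
  opcode bits[15:12]=0xd: dec/R
  [11:10] rd=3 = $3

dec $3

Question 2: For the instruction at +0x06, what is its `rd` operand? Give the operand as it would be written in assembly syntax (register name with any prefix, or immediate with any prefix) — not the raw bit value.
$3

[06] 00 dc → 0xdc00
  op=0xdc00>>12=0xd ⇒ dec (R)
  [11:10] rd=3 = $3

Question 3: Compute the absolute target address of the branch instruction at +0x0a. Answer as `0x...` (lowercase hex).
off 0x0a: read fc af as little → 0xaffc
  op=0xaffc>>12=0xa ⇒ jz (J)
  imm: (w>>0)&0xfff=0xffc (s12→-4) → #-4
  target = base 0x3ca2 + off 0x0a + 2 + imm -4 = 0x3caa

0x3caa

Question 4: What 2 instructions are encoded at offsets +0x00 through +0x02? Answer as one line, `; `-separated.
+0x00: 00 20 ⇒ word 0x2000 (little)
  op=0x2000>>12=0x2 ⇒ noop (N)
+0x02: 00 69 ⇒ word 0x6900 (little)
  op=0x6900>>12=0x6 ⇒ eor (RR)
  rd: (w>>10)&0x3=0x2 → $2
  rs: (w>>8)&0x3=0x1 → $1

noop; eor $2, $1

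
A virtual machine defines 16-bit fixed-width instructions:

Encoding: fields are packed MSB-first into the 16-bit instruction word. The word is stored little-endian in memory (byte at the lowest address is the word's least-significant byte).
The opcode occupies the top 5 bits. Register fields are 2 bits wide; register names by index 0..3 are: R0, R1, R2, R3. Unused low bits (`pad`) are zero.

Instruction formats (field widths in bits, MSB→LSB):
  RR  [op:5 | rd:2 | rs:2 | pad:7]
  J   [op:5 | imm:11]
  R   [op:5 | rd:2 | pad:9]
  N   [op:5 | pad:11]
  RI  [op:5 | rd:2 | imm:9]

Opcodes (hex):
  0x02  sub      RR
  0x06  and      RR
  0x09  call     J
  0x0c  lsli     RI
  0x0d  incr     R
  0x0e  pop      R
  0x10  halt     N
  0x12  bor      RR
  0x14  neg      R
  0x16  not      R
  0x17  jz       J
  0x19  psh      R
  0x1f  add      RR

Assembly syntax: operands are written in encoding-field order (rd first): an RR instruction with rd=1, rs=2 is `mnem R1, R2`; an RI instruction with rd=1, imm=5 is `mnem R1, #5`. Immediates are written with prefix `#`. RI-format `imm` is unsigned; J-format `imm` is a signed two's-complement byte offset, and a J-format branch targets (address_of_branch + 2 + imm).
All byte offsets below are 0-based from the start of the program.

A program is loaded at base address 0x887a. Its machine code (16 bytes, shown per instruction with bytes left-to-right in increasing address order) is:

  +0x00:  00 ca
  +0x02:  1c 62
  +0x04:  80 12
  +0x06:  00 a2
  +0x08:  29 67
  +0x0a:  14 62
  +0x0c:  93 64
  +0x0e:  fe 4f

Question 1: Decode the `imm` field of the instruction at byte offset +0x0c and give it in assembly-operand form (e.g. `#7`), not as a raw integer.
off 0x0c: read 93 64 as little → 0x6493
  opcode bits[15:11]=0xc: lsli/RI
  [10:9] rd=2 = R2
  [8:0] imm=147 = #147

#147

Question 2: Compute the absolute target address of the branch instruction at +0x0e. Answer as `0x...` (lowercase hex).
0x8888

off 0x0e: read fe 4f as little → 0x4ffe
  top 5b → 0x9 → call [J]
  imm@[10:0]=0x7fe (s11→-2) ⇒ #-2
  target = base 0x887a + off 0x0e + 2 + imm -2 = 0x8888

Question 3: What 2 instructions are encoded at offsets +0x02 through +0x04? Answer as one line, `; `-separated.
lsli R1, #28; sub R1, R1

off 0x02: read 1c 62 as little → 0x621c
  top 5b → 0xc → lsli [RI]
  [10:9] rd=1 = R1
  [8:0] imm=28 = #28
off 0x04: read 80 12 as little → 0x1280
  top 5b → 0x2 → sub [RR]
  [10:9] rd=1 = R1
  [8:7] rs=1 = R1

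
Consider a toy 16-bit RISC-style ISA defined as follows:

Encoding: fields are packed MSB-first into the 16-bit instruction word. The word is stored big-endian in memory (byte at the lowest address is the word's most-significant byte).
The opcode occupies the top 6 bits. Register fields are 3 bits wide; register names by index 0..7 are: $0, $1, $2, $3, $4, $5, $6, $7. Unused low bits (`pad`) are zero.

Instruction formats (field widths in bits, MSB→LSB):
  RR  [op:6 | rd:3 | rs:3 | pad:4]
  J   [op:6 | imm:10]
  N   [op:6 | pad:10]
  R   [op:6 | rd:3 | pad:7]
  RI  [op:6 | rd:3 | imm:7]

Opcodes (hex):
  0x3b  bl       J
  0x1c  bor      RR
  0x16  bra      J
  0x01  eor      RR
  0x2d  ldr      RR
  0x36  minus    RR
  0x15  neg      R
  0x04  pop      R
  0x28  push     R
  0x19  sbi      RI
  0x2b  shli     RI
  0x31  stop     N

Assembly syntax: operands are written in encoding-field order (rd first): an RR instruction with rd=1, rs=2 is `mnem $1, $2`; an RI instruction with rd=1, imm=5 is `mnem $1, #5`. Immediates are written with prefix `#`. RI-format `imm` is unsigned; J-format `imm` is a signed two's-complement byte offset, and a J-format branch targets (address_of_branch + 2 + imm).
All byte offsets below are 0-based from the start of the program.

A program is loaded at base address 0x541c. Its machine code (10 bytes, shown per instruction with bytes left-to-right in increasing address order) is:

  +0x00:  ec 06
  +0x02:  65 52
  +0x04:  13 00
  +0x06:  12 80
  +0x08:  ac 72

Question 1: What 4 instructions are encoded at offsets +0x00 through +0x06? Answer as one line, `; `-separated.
off 0x00: read ec 06 as big → 0xec06
  op=0xec06>>10=0x3b ⇒ bl (J)
  imm: (w>>0)&0x3ff=0x6 → #6
off 0x02: read 65 52 as big → 0x6552
  op=0x6552>>10=0x19 ⇒ sbi (RI)
  rd: (w>>7)&0x7=0x2 → $2
  imm: (w>>0)&0x7f=0x52 → #82
off 0x04: read 13 00 as big → 0x1300
  op=0x1300>>10=0x4 ⇒ pop (R)
  rd: (w>>7)&0x7=0x6 → $6
off 0x06: read 12 80 as big → 0x1280
  op=0x1280>>10=0x4 ⇒ pop (R)
  rd: (w>>7)&0x7=0x5 → $5

bl #6; sbi $2, #82; pop $6; pop $5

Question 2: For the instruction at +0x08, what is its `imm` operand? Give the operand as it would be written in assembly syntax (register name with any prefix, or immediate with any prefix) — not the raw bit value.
@+08  big-endian(ac 72) = 0xac72
  op=0xac72>>10=0x2b ⇒ shli (RI)
  rd@[9:7]=0x0 ⇒ $0
  imm@[6:0]=0x72 ⇒ #114

#114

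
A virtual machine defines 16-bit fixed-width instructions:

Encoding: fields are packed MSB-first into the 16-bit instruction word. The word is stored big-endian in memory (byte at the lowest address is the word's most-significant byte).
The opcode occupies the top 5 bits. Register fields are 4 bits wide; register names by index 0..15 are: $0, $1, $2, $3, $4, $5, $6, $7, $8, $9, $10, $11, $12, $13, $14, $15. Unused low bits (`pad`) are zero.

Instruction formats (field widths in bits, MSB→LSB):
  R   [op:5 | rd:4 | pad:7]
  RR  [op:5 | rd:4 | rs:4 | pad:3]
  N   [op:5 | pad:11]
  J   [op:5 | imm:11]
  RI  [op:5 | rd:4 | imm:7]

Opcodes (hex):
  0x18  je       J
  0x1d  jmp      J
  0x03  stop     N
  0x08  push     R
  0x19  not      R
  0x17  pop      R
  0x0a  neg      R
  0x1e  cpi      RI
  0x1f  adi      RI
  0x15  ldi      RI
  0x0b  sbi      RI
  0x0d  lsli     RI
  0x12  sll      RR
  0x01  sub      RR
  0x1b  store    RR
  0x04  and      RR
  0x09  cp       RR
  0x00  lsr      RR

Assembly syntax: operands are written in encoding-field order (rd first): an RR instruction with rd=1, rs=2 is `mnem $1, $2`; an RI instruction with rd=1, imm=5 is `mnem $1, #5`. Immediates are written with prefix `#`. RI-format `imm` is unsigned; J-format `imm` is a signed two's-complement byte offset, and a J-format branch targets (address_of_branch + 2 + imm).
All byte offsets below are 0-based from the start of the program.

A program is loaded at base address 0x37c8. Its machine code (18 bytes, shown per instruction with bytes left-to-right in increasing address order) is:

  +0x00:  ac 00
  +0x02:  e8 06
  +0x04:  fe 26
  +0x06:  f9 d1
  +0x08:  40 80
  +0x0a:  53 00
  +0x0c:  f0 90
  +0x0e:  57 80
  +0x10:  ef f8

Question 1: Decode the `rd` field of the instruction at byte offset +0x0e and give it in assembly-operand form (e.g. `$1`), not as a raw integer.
@+0e  big-endian(57 80) = 0x5780
  top 5b → 0xa → neg [R]
  rd: (w>>7)&0xf=0xf → $15

$15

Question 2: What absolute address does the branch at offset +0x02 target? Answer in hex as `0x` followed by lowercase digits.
[02] e8 06 → 0xe806
  top 5b → 0x1d → jmp [J]
  [10:0] imm=6 = #6
  target = base 0x37c8 + off 0x02 + 2 + imm 6 = 0x37d2

0x37d2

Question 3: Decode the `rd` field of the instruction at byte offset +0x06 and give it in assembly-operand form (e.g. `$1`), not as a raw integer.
[06] f9 d1 → 0xf9d1
  op=0xf9d1>>11=0x1f ⇒ adi (RI)
  [10:7] rd=3 = $3
  [6:0] imm=81 = #81

$3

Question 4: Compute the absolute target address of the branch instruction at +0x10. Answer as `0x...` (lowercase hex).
0x37d2

@+10  big-endian(ef f8) = 0xeff8
  top 5b → 0x1d → jmp [J]
  imm@[10:0]=0x7f8 (s11→-8) ⇒ #-8
  target = base 0x37c8 + off 0x10 + 2 + imm -8 = 0x37d2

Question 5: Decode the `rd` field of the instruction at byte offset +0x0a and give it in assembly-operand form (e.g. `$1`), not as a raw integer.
off 0x0a: read 53 00 as big → 0x5300
  opcode bits[15:11]=0xa: neg/R
  rd@[10:7]=0x6 ⇒ $6

$6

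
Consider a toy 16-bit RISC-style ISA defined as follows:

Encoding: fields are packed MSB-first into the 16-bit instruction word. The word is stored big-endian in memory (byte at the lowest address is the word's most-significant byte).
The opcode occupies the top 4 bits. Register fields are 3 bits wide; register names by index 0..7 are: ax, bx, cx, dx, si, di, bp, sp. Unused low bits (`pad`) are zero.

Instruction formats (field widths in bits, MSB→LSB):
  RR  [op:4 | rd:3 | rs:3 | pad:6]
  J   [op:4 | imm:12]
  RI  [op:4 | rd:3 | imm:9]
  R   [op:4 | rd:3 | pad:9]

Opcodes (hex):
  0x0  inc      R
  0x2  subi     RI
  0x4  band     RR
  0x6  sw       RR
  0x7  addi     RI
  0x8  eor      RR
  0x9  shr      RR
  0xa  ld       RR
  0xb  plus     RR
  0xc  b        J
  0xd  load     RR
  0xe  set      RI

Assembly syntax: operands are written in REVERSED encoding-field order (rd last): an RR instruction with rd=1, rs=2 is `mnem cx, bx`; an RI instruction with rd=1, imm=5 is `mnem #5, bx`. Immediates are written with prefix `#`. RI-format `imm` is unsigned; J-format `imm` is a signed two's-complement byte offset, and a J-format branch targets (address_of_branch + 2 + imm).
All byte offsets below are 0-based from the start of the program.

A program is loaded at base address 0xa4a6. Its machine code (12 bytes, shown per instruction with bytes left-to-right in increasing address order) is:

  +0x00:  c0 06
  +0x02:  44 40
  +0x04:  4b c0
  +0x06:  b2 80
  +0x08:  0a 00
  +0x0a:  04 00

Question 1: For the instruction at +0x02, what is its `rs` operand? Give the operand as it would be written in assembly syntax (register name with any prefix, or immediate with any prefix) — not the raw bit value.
[02] 44 40 → 0x4440
  opcode bits[15:12]=0x4: band/RR
  rd: (w>>9)&0x7=0x2 → cx
  rs: (w>>6)&0x7=0x1 → bx

bx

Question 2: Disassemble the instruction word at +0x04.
band sp, di

off 0x04: read 4b c0 as big → 0x4bc0
  top 4b → 0x4 → band [RR]
  rd@[11:9]=0x5 ⇒ di
  rs@[8:6]=0x7 ⇒ sp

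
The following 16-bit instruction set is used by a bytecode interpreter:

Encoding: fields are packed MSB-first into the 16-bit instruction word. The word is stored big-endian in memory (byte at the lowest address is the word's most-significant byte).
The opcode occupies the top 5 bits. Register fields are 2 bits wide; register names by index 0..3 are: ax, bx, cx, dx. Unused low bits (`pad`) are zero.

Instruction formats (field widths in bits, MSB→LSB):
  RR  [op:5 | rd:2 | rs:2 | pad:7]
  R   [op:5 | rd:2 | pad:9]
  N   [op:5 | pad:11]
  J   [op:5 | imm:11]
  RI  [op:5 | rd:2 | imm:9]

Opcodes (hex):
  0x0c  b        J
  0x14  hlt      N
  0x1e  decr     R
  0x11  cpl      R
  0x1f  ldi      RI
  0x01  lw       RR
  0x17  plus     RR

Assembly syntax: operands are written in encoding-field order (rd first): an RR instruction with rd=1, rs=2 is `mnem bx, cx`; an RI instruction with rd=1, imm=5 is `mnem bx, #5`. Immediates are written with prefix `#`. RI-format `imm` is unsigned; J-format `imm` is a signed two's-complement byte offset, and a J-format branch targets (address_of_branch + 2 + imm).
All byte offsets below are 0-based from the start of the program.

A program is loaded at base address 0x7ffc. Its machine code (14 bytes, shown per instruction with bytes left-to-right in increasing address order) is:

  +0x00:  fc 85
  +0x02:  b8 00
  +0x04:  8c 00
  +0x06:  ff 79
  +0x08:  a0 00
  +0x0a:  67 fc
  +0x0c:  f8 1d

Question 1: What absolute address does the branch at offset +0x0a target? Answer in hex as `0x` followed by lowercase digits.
0x8004

off 0x0a: read 67 fc as big → 0x67fc
  op=0x67fc>>11=0xc ⇒ b (J)
  imm@[10:0]=0x7fc (s11→-4) ⇒ #-4
  target = base 0x7ffc + off 0x0a + 2 + imm -4 = 0x8004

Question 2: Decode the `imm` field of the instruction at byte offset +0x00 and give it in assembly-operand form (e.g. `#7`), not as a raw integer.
+0x00: fc 85 ⇒ word 0xfc85 (big)
  top 5b → 0x1f → ldi [RI]
  rd: (w>>9)&0x3=0x2 → cx
  imm: (w>>0)&0x1ff=0x85 → #133

#133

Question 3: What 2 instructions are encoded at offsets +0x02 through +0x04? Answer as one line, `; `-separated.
@+02  big-endian(b8 00) = 0xb800
  op=0xb800>>11=0x17 ⇒ plus (RR)
  rd@[10:9]=0x0 ⇒ ax
  rs@[8:7]=0x0 ⇒ ax
@+04  big-endian(8c 00) = 0x8c00
  op=0x8c00>>11=0x11 ⇒ cpl (R)
  rd@[10:9]=0x2 ⇒ cx

plus ax, ax; cpl cx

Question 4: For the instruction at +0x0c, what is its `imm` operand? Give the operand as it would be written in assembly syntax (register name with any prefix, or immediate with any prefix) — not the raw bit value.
off 0x0c: read f8 1d as big → 0xf81d
  op=0xf81d>>11=0x1f ⇒ ldi (RI)
  [10:9] rd=0 = ax
  [8:0] imm=29 = #29

#29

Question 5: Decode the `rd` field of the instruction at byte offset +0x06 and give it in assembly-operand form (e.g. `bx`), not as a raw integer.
dx

[06] ff 79 → 0xff79
  op=0xff79>>11=0x1f ⇒ ldi (RI)
  rd@[10:9]=0x3 ⇒ dx
  imm@[8:0]=0x179 ⇒ #377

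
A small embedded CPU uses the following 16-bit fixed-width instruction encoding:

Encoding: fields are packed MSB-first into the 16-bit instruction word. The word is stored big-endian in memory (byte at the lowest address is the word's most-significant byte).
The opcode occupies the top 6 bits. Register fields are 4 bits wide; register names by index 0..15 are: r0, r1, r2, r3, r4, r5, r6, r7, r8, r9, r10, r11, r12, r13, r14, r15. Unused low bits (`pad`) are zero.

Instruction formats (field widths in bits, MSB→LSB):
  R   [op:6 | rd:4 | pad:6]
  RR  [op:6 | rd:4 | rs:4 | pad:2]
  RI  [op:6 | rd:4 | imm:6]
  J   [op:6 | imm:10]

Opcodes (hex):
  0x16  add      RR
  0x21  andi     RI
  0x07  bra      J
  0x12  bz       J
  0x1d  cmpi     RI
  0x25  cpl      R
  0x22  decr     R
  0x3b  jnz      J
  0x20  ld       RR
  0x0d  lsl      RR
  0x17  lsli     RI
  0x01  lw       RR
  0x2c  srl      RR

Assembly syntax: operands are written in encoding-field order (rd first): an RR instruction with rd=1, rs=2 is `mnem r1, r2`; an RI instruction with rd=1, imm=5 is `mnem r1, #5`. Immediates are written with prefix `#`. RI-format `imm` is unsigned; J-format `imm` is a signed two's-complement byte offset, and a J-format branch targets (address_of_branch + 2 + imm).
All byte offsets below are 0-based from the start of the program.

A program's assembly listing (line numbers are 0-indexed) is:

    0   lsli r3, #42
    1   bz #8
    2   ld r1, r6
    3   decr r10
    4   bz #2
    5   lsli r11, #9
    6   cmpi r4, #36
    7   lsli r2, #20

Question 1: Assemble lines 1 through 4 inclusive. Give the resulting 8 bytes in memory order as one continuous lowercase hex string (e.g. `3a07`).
line 1 (bz): pack op=0x12:6|imm=8:10 = 0x4808; big→ 48 08
line 2 (ld): pack op=0x20:6|rd=1:4|rs=6:4|pad=0:2 = 0x8058; big→ 80 58
line 3 (decr): pack op=0x22:6|rd=10:4|pad=0:6 = 0x8a80; big→ 8a 80
line 4 (bz): pack op=0x12:6|imm=2:10 = 0x4802; big→ 48 02

480880588a804802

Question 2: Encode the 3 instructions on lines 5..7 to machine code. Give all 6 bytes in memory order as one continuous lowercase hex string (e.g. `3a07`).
line 5 (lsli): pack op=0x17:6|rd=11:4|imm=9:6 = 0x5ec9; big→ 5e c9
line 6 (cmpi): pack op=0x1d:6|rd=4:4|imm=36:6 = 0x7524; big→ 75 24
line 7 (lsli): pack op=0x17:6|rd=2:4|imm=20:6 = 0x5c94; big→ 5c 94

5ec975245c94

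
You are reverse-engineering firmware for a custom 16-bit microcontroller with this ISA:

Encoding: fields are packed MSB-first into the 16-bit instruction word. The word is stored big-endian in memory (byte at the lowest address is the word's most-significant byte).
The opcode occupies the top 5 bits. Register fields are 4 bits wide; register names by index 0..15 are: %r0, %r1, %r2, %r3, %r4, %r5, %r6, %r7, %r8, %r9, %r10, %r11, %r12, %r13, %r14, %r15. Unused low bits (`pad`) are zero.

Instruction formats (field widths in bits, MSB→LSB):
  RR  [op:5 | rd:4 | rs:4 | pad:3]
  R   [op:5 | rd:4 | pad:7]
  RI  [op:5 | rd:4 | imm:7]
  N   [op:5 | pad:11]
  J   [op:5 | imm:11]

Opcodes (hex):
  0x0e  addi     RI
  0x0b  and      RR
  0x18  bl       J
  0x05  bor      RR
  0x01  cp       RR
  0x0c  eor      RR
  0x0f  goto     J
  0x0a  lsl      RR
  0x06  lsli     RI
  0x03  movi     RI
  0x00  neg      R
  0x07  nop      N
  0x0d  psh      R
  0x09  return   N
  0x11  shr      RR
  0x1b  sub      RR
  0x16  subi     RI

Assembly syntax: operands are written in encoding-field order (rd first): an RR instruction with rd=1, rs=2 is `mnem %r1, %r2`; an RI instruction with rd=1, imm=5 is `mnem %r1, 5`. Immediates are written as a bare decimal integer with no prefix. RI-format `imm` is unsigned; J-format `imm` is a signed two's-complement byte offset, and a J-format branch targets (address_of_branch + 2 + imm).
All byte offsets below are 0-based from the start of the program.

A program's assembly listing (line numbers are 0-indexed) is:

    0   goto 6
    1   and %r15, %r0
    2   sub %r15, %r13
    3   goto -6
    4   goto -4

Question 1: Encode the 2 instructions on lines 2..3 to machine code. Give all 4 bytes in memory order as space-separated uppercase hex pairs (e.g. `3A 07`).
2. sub fields op=0x1b:5|rd=15:4|rs=13:4|pad=0:3 → word dfe8h → df e8
3. goto fields op=0xf:5|imm=-6:11 → word 7ffah → 7f fa

DF E8 7F FA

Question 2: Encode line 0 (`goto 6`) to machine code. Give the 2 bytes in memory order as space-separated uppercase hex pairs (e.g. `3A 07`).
line 0 (goto): pack op=0xf:5|imm=6:11 = 0x7806; big→ 78 06

78 06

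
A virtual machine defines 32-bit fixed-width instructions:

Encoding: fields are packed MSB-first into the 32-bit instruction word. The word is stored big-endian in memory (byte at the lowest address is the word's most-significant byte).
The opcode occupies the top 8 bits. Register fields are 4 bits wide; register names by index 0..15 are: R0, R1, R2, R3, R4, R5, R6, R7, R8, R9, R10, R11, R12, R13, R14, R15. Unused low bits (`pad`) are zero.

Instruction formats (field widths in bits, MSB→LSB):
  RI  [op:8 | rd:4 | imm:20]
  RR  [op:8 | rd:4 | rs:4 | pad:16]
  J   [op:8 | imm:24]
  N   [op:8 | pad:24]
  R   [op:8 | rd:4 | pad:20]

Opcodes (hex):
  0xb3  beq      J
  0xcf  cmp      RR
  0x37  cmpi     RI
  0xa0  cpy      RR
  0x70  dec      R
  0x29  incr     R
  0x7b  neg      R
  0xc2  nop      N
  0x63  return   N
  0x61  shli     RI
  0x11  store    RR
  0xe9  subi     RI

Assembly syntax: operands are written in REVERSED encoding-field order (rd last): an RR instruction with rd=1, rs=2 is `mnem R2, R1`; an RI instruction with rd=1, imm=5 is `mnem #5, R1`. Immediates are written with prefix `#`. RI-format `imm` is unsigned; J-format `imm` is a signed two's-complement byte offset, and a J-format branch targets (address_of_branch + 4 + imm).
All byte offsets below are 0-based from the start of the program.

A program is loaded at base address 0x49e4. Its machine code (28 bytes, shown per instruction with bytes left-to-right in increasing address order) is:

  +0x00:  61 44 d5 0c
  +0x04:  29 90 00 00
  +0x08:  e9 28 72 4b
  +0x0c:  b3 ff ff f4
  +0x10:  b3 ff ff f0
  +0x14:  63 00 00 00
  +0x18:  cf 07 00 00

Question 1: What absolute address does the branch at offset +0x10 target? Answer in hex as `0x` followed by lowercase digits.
0x49e8

off 0x10: read b3 ff ff f0 as big → 0xb3fffff0
  opcode bits[31:24]=0xb3: beq/J
  [23:0] imm=16777200 (s24→-16) = #-16
  target = base 0x49e4 + off 0x10 + 4 + imm -16 = 0x49e8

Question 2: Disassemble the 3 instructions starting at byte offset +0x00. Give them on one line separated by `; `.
shli #316684, R4; incr R9; subi #553547, R2

@+00  big-endian(61 44 d5 0c) = 0x6144d50c
  opcode bits[31:24]=0x61: shli/RI
  rd@[23:20]=0x4 ⇒ R4
  imm@[19:0]=0x4d50c ⇒ #316684
@+04  big-endian(29 90 00 00) = 0x29900000
  opcode bits[31:24]=0x29: incr/R
  rd@[23:20]=0x9 ⇒ R9
@+08  big-endian(e9 28 72 4b) = 0xe928724b
  opcode bits[31:24]=0xe9: subi/RI
  rd@[23:20]=0x2 ⇒ R2
  imm@[19:0]=0x8724b ⇒ #553547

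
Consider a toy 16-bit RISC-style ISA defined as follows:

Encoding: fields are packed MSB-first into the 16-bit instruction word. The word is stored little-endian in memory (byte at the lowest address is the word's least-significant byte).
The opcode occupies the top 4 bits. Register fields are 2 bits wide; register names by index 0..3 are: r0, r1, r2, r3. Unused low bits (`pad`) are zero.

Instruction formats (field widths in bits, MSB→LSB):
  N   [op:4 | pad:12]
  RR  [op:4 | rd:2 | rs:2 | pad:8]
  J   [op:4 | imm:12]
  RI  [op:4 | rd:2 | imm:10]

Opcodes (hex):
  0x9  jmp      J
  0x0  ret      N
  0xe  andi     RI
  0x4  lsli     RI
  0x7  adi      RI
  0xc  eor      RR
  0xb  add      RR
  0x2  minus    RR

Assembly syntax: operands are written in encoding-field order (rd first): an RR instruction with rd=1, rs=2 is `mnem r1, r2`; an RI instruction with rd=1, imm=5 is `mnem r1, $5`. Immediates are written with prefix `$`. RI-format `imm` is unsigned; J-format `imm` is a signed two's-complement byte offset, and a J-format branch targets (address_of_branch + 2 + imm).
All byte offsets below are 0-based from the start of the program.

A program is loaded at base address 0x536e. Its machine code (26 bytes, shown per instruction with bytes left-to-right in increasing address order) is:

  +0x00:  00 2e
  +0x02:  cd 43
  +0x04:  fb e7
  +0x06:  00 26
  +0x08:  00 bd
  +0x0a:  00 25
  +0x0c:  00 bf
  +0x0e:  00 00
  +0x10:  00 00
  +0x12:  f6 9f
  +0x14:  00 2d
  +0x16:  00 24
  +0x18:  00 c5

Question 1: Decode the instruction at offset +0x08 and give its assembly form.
[08] 00 bd → 0xbd00
  opcode bits[15:12]=0xb: add/RR
  rd@[11:10]=0x3 ⇒ r3
  rs@[9:8]=0x1 ⇒ r1

add r3, r1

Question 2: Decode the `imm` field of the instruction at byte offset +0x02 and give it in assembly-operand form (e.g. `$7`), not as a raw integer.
$973

off 0x02: read cd 43 as little → 0x43cd
  top 4b → 0x4 → lsli [RI]
  rd: (w>>10)&0x3=0x0 → r0
  imm: (w>>0)&0x3ff=0x3cd → $973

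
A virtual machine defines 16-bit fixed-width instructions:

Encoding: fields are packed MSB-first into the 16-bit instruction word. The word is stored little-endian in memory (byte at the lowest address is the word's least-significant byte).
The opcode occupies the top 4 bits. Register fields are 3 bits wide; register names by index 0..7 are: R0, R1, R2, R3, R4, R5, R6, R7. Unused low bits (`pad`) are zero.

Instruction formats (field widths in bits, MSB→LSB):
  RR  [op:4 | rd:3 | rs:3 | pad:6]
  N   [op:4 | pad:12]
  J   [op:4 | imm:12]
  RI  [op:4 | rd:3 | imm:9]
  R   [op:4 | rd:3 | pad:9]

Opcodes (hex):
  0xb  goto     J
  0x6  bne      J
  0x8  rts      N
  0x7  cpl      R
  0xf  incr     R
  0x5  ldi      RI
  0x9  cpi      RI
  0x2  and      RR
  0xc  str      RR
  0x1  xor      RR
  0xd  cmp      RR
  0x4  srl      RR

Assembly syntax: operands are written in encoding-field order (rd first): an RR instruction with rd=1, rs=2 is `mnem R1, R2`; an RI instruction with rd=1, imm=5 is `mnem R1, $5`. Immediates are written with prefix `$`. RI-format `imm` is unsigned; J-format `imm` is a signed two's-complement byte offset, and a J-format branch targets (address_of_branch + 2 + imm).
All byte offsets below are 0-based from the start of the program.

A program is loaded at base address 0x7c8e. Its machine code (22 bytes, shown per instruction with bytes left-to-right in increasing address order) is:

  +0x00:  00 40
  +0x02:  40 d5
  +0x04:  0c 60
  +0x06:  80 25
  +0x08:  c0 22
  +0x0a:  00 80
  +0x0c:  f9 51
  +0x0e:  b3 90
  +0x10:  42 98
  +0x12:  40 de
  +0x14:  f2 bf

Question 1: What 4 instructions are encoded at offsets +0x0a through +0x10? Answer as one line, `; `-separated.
rts; ldi R0, $505; cpi R0, $179; cpi R4, $66

+0x0a: 00 80 ⇒ word 0x8000 (little)
  top 4b → 0x8 → rts [N]
+0x0c: f9 51 ⇒ word 0x51f9 (little)
  top 4b → 0x5 → ldi [RI]
  rd@[11:9]=0x0 ⇒ R0
  imm@[8:0]=0x1f9 ⇒ $505
+0x0e: b3 90 ⇒ word 0x90b3 (little)
  top 4b → 0x9 → cpi [RI]
  rd@[11:9]=0x0 ⇒ R0
  imm@[8:0]=0xb3 ⇒ $179
+0x10: 42 98 ⇒ word 0x9842 (little)
  top 4b → 0x9 → cpi [RI]
  rd@[11:9]=0x4 ⇒ R4
  imm@[8:0]=0x42 ⇒ $66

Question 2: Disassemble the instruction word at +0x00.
@+00  little-endian(00 40) = 0x4000
  opcode bits[15:12]=0x4: srl/RR
  rd: (w>>9)&0x7=0x0 → R0
  rs: (w>>6)&0x7=0x0 → R0

srl R0, R0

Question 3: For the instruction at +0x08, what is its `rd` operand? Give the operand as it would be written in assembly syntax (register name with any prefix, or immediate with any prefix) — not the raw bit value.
+0x08: c0 22 ⇒ word 0x22c0 (little)
  top 4b → 0x2 → and [RR]
  rd@[11:9]=0x1 ⇒ R1
  rs@[8:6]=0x3 ⇒ R3

R1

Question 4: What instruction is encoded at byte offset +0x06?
and R2, R6

@+06  little-endian(80 25) = 0x2580
  top 4b → 0x2 → and [RR]
  rd: (w>>9)&0x7=0x2 → R2
  rs: (w>>6)&0x7=0x6 → R6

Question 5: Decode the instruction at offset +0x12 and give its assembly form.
cmp R7, R1

off 0x12: read 40 de as little → 0xde40
  opcode bits[15:12]=0xd: cmp/RR
  rd@[11:9]=0x7 ⇒ R7
  rs@[8:6]=0x1 ⇒ R1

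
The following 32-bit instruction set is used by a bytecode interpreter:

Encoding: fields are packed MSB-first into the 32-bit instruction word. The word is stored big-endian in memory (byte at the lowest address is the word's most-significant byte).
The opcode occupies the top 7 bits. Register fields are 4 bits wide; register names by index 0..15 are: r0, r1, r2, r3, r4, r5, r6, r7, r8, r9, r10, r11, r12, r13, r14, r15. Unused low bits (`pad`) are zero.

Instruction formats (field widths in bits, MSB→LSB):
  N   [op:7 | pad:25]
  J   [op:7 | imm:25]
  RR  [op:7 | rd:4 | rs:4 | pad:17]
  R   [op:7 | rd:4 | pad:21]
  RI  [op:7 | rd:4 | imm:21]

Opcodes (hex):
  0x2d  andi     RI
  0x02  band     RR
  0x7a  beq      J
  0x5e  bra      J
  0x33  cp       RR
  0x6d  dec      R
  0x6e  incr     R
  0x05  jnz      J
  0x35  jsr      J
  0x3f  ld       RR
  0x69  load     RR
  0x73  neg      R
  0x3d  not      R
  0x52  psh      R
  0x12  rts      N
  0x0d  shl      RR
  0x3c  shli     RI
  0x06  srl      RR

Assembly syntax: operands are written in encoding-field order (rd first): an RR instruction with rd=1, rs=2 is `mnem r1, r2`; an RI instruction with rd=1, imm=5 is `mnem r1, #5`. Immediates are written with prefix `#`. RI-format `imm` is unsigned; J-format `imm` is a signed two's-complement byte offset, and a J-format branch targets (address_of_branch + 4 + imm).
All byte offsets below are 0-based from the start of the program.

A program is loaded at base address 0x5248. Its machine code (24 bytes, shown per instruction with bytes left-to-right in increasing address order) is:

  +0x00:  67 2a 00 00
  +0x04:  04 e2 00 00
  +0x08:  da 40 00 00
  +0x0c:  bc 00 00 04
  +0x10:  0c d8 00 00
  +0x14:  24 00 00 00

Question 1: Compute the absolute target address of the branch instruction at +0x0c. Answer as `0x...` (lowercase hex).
@+0c  big-endian(bc 00 00 04) = 0xbc000004
  opcode bits[31:25]=0x5e: bra/J
  imm: (w>>0)&0x1ffffff=0x4 → #4
  target = base 0x5248 + off 0x0c + 4 + imm 4 = 0x525c

0x525c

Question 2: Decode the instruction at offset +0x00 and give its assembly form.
cp r9, r5

+0x00: 67 2a 00 00 ⇒ word 0x672a0000 (big)
  top 7b → 0x33 → cp [RR]
  rd@[24:21]=0x9 ⇒ r9
  rs@[20:17]=0x5 ⇒ r5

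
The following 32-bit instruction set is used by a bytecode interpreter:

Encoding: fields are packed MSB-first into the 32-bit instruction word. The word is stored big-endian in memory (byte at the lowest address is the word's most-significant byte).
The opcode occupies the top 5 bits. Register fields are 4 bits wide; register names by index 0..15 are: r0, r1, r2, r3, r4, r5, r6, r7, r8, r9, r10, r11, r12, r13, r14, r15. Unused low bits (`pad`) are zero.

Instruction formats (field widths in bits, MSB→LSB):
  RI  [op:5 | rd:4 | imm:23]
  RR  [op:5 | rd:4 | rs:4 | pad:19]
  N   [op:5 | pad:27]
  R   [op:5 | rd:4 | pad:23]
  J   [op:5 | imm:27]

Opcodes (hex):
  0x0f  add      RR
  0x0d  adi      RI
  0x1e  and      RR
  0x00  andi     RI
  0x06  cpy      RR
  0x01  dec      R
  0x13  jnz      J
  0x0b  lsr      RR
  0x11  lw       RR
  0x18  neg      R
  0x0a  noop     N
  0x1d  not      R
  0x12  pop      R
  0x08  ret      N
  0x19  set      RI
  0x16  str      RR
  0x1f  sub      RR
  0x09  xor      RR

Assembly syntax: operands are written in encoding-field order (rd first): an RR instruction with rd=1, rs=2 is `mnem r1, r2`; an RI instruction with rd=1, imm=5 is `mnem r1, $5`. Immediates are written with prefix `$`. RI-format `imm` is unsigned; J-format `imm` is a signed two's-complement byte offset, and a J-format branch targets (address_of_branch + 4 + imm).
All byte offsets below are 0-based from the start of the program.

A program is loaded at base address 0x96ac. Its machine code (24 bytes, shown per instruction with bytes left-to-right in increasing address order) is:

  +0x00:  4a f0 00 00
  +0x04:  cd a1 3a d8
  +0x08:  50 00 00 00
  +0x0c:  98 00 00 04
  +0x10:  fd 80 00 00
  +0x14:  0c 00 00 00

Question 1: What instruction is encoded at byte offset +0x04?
set r11, $2177752

@+04  big-endian(cd a1 3a d8) = 0xcda13ad8
  op=0xcda13ad8>>27=0x19 ⇒ set (RI)
  [26:23] rd=11 = r11
  [22:0] imm=2177752 = $2177752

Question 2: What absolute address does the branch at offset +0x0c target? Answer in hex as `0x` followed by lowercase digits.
@+0c  big-endian(98 00 00 04) = 0x98000004
  op=0x98000004>>27=0x13 ⇒ jnz (J)
  imm@[26:0]=0x4 ⇒ $4
  target = base 0x96ac + off 0x0c + 4 + imm 4 = 0x96c0

0x96c0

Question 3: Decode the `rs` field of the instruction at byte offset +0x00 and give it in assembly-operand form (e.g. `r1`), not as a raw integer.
off 0x00: read 4a f0 00 00 as big → 0x4af00000
  opcode bits[31:27]=0x9: xor/RR
  rd: (w>>23)&0xf=0x5 → r5
  rs: (w>>19)&0xf=0xe → r14

r14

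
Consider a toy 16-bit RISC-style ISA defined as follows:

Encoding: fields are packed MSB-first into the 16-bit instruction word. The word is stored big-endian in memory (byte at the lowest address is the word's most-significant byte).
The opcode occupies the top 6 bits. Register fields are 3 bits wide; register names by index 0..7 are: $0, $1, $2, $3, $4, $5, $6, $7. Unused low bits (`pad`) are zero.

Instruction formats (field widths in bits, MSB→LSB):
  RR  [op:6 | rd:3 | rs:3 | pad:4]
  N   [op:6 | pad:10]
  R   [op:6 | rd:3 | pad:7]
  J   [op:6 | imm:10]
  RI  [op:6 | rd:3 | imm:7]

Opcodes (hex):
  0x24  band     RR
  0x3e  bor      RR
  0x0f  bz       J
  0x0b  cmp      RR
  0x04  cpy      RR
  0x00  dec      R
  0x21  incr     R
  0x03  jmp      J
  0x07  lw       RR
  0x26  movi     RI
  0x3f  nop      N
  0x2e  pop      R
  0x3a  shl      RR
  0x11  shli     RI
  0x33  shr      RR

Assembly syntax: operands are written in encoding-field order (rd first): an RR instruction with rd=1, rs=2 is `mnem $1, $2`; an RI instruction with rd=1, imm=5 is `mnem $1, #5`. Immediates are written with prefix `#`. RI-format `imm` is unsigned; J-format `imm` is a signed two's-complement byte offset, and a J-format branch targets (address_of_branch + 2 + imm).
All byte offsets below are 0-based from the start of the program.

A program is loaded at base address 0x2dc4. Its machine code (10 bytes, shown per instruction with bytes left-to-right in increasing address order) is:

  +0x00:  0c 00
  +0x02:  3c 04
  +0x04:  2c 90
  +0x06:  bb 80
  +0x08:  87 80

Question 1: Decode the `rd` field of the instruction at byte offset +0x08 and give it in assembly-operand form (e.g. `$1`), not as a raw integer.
off 0x08: read 87 80 as big → 0x8780
  opcode bits[15:10]=0x21: incr/R
  rd: (w>>7)&0x7=0x7 → $7

$7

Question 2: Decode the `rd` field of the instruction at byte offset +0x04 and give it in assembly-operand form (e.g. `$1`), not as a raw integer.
[04] 2c 90 → 0x2c90
  top 6b → 0xb → cmp [RR]
  rd: (w>>7)&0x7=0x1 → $1
  rs: (w>>4)&0x7=0x1 → $1

$1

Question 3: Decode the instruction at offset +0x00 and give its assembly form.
+0x00: 0c 00 ⇒ word 0x0c00 (big)
  top 6b → 0x3 → jmp [J]
  imm: (w>>0)&0x3ff=0x0 → #0

jmp #0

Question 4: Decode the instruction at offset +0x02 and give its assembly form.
bz #4

+0x02: 3c 04 ⇒ word 0x3c04 (big)
  top 6b → 0xf → bz [J]
  [9:0] imm=4 = #4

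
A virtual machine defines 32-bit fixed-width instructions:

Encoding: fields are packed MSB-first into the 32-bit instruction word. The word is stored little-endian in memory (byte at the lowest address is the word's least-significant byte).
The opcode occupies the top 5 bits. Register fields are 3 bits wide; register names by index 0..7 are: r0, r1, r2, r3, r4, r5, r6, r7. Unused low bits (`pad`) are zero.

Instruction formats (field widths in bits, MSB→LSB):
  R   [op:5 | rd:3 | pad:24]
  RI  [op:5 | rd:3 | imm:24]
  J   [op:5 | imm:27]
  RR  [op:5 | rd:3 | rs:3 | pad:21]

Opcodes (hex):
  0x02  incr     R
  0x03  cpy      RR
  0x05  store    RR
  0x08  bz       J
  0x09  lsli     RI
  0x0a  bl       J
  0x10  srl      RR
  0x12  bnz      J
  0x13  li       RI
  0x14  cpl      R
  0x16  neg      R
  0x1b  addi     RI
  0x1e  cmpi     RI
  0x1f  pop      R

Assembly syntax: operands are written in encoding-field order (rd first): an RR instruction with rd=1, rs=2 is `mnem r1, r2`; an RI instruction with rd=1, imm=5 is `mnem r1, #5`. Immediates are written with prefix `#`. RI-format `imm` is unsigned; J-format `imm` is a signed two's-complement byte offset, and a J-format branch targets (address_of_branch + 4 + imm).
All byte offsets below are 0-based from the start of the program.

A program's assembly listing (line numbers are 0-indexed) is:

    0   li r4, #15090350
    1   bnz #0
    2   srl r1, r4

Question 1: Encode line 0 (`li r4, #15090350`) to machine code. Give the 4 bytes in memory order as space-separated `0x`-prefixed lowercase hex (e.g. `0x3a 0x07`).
0xae 0x42 0xe6 0x9c

0. li fields op=0x13:5|rd=4:3|imm=15090350:24 → word 9ce642aeh → ae 42 e6 9c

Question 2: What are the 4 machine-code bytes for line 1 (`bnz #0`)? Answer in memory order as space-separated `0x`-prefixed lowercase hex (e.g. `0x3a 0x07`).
L1: bnz op=0x12:5|imm=0:27 ⇒ 0x90000000 ⇒ little 00 00 00 90

0x00 0x00 0x00 0x90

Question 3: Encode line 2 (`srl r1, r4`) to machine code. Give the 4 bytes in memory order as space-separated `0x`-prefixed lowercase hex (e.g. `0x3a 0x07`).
line 2 (srl): pack op=0x10:5|rd=1:3|rs=4:3|pad=0:21 = 0x81800000; little→ 00 00 80 81

0x00 0x00 0x80 0x81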